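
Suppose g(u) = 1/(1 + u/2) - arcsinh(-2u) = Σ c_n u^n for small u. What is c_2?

1/4

Expand each term separately and add.
g(0) = 1
g′(0) = 3/2
g′′(0) = 1/2
The Taylor polynomial is Σ g^(k)(0)/k! · u^k.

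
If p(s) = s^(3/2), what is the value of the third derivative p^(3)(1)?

The coefficient of (s - 1)^3 in the expansion is -1/16, so p′′′(1) = 3! * (-1/16) = -3/8.

-3/8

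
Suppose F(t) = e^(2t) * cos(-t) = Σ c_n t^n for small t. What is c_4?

Write out both Maclaurin series and multiply, keeping only the needed powers.

-7/24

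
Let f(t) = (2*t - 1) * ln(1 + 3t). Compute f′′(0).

Shift and add copies of the series according to the polynomial's terms.
From the series, [t^2] f = 21/2; multiply by 2! = 2 to get 21.

21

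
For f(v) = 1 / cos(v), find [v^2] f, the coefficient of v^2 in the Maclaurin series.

Write the quotient as an unknown series and match coefficients against numerator = denominator · series.
[v^0] = 1;  [v^1] = 0;  [v^2] = 1/2.

1/2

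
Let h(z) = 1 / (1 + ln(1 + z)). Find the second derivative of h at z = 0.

Use the geometric series for the reciprocal, then substitute.
The coefficient of z^2 in the expansion is 3/2, so h′′(0) = 2! * (3/2) = 3.

3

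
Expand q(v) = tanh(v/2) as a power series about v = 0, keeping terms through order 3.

-v^3/24 + v/2

q(0) = 0
q′(0) = 1/2
q′′(0) = 0
q′′′(0) = -1/4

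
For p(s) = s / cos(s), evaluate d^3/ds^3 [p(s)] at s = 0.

Invert the denominator's series and multiply.
The coefficient of s^3 in the expansion is 1/2, so p′′′(0) = 3! * (1/2) = 3.

3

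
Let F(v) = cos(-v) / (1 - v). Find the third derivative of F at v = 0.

3

Take the Cauchy product of the two expansions.
The coefficient of v^3 in the expansion is 1/2, so F′′′(0) = 3! * (1/2) = 3.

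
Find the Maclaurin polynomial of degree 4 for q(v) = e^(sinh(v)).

Compose series: expand the inner function first, then feed it into the outer expansion.
[v^0] = 1;  [v^1] = 1;  [v^2] = 1/2;  [v^3] = 1/3;  [v^4] = 5/24.

5*v^4/24 + v^3/3 + v^2/2 + v + 1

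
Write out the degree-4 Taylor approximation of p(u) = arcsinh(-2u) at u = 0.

Compute the successive derivatives at the expansion point and divide by k!.

4*u^3/3 - 2*u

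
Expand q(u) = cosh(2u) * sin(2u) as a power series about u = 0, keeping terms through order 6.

-16*u^5/15 + 8*u^3/3 + 2*u

Multiply the two series term by term and collect like powers.
q(0) = 0
q′(0) = 2
q′′(0) = 0
q′′′(0) = 16
q^(4)(0) = 0
q^(5)(0) = -128
q^(6)(0) = 0
Dividing each by k! gives the coefficients c_0, ..., c_6.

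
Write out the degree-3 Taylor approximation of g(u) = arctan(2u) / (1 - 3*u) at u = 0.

Expand 1/(denominator) as a geometric series and multiply by the numerator's series.
g(0) = 0
g′(0) = 2
g′′(0) = 12
g′′′(0) = 92

46*u^3/3 + 6*u^2 + 2*u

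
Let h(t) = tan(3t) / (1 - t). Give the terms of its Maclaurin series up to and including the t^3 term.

Expand each factor separately, then convolve coefficients.

12*t^3 + 3*t^2 + 3*t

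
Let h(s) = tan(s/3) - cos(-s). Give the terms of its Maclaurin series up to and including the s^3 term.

s^3/81 + s^2/2 + s/3 - 1

Expand each term separately and add.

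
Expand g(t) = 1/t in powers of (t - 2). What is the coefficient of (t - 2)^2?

1/8

Compute the successive derivatives at the expansion point and divide by k!.
g(2) = 1/2
g′(2) = -1/4
g′′(2) = 1/4
So c_2 = g′′(2)/2! = 1/8.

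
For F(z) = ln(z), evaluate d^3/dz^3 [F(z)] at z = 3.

2/27

From the series, [(z - 3)^3] F = 1/81; multiply by 3! = 6 to get 2/27.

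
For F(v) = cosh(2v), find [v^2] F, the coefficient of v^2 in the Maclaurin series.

F(0) = 1
F′(0) = 0
F′′(0) = 4

2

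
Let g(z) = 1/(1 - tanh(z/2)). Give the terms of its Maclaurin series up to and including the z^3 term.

z^3/12 + z^2/4 + z/2 + 1

Compose series: expand the inner function first, then feed it into the outer expansion.
g(0) = 1
g′(0) = 1/2
g′′(0) = 1/2
g′′′(0) = 1/2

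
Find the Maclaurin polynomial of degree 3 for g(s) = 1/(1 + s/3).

g(0) = 1
g′(0) = -1/3
g′′(0) = 2/9
g′′′(0) = -2/9

-s^3/27 + s^2/9 - s/3 + 1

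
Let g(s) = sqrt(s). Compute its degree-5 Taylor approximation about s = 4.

Differentiate repeatedly and evaluate at the center.
g(4) = 2
g′(4) = 1/4
g′′(4) = -1/32
g′′′(4) = 3/256
g^(4)(4) = -15/2048
g^(5)(4) = 105/16384

7*(s - 4)^5/131072 - 5*(s - 4)^4/16384 + (s - 4)^3/512 - (s - 4)^2/64 + (s - 4)/4 + 2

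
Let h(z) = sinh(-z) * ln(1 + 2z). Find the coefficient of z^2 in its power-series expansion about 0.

Take the Cauchy product of the two expansions.
h(0) = 0
h′(0) = 0
h′′(0) = -4

-2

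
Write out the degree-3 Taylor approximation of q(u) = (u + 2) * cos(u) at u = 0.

Distribute the polynomial across the series and collect like powers.
q(0) = 2
q′(0) = 1
q′′(0) = -2
q′′′(0) = -3
Then c_k = q^(k)(0)/k! gives each Taylor coefficient.

-u^3/2 - u^2 + u + 2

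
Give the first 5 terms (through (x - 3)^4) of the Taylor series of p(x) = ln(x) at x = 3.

-(x - 3)^4/324 + (x - 3)^3/81 - (x - 3)^2/18 + (x - 3)/3 + ln(3)

Differentiate repeatedly and evaluate at the center.
[(x - 3)^0] = ln(3);  [(x - 3)^1] = 1/3;  [(x - 3)^2] = -1/18;  [(x - 3)^3] = 1/81;  [(x - 3)^4] = -1/324.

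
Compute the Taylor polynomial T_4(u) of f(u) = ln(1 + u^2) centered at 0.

[u^0] = 0;  [u^1] = 0;  [u^2] = 1;  [u^3] = 0;  [u^4] = -1/2.

-u^4/2 + u^2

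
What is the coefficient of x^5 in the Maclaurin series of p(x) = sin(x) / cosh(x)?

3/10

Divide the numerator series by the denominator series (power-series long division).
p(0) = 0
p′(0) = 1
p′′(0) = 0
p′′′(0) = -4
p^(4)(0) = 0
p^(5)(0) = 36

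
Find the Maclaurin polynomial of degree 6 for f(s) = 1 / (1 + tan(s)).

Write 1/(1+u) = 1 - u + u^2 - u^3 + ... and substitute the series for u.
f(0) = 1
f′(0) = -1
f′′(0) = 2
f′′′(0) = -8
f^(4)(0) = 40
f^(5)(0) = -256
f^(6)(0) = 1952
Dividing each by k! gives the coefficients c_0, ..., c_6.

122*s^6/45 - 32*s^5/15 + 5*s^4/3 - 4*s^3/3 + s^2 - s + 1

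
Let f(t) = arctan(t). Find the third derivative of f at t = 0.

-2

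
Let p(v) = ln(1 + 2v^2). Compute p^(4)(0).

-48

The coefficient of v^4 in the expansion is -2, so p^(4)(0) = 4! * (-2) = -48.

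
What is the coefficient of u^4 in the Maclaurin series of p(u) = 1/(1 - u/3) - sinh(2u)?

1/81

Combine the two series term by term.
[u^0] = 1;  [u^1] = -5/3;  [u^2] = 1/9;  [u^3] = -35/27;  [u^4] = 1/81.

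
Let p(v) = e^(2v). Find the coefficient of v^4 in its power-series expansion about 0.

2/3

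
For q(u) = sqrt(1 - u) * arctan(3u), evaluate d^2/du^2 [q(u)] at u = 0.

Multiply the two series term by term and collect like powers.
From the series, [u^2] q = -3/2; multiply by 2! = 2 to get -3.

-3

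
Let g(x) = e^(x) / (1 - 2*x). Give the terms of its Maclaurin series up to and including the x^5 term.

6331*x^5/120 + 211*x^4/8 + 79*x^3/6 + 13*x^2/2 + 3*x + 1

Multiply the numerator's expansion by the denominator's geometric series.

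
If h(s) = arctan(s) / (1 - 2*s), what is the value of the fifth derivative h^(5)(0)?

Use 1/(1 - r) = Σ r^k on the denominator, then take the Cauchy product.
The coefficient of s^5 in the expansion is 223/15, so h^(5)(0) = 5! * (223/15) = 1784.

1784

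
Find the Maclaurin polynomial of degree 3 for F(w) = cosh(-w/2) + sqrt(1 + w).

w^3/16 + w/2 + 2

Add the two expansions coefficient-wise.
[w^0] = 2;  [w^1] = 1/2;  [w^2] = 0;  [w^3] = 1/16.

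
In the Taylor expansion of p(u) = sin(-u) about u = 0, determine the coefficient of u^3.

1/6

p(0) = 0
p′(0) = -1
p′′(0) = 0
p′′′(0) = 1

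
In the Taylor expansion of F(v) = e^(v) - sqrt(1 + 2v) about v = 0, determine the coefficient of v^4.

Combine the two series term by term.

2/3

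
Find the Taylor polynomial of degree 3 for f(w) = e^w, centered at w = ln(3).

f(ln(3)) = 3
f′(ln(3)) = 3
f′′(ln(3)) = 3
f′′′(ln(3)) = 3

(w - ln(3))^3/2 + 3*(w - ln(3))^2/2 + 3*(w - ln(3)) + 3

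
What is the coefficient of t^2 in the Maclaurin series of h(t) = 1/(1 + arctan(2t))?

4

Plug the Maclaurin series of the inner function into that of the outer and collect terms.
[t^0] = 1;  [t^1] = -2;  [t^2] = 4.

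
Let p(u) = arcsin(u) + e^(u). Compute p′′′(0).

2

Add the two expansions coefficient-wise.
The coefficient of u^3 in the expansion is 1/3, so p′′′(0) = 3! * (1/3) = 2.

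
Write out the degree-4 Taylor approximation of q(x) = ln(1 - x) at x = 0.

[x^0] = 0;  [x^1] = -1;  [x^2] = -1/2;  [x^3] = -1/3;  [x^4] = -1/4.

-x^4/4 - x^3/3 - x^2/2 - x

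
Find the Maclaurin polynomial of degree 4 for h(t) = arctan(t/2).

-t^3/24 + t/2

h(0) = 0
h′(0) = 1/2
h′′(0) = 0
h′′′(0) = -1/4
h^(4)(0) = 0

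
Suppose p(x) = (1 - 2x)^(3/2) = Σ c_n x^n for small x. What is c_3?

p(0) = 1
p′(0) = -3
p′′(0) = 3
p′′′(0) = 3
So c_3 = p′′′(0)/3! = 1/2.

1/2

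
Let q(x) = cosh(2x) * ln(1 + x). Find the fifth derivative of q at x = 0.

184

Take the Cauchy product of the two expansions.
The coefficient of x^5 in the expansion is 23/15, so q^(5)(0) = 5! * (23/15) = 184.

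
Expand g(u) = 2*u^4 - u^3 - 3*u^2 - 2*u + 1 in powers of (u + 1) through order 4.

2*(u + 1)^4 - 9*(u + 1)^3 + 12*(u + 1)^2 - 7*(u + 1) + 3

[(u + 1)^0] = 3;  [(u + 1)^1] = -7;  [(u + 1)^2] = 12;  [(u + 1)^3] = -9;  [(u + 1)^4] = 2.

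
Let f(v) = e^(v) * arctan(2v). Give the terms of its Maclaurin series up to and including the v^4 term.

-7*v^4/3 - 5*v^3/3 + 2*v^2 + 2*v

Expand each factor separately, then convolve coefficients.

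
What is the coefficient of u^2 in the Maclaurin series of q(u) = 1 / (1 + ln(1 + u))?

Write 1/(1+u) = 1 - u + u^2 - u^3 + ... and substitute the series for u.
q(0) = 1
q′(0) = -1
q′′(0) = 3
So c_2 = q′′(0)/2! = 3/2.

3/2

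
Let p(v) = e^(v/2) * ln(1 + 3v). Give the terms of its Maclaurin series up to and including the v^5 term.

Expand each factor separately, then convolve coefficients.
[v^0] = 0;  [v^1] = 3;  [v^2] = -3;  [v^3] = 57/8;  [v^4] = -65/4;  [v^5] = 25289/640.

25289*v^5/640 - 65*v^4/4 + 57*v^3/8 - 3*v^2 + 3*v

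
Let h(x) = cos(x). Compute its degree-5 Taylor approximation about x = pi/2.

h(pi/2) = 0
h′(pi/2) = -1
h′′(pi/2) = 0
h′′′(pi/2) = 1
h^(4)(pi/2) = 0
h^(5)(pi/2) = -1

-(x - pi/2)^5/120 + (x - pi/2)^3/6 - (x - pi/2)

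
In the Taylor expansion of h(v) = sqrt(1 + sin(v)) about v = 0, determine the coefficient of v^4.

1/384

Plug the Maclaurin series of the inner function into that of the outer and collect terms.
So c_4 = h^(4)(0)/4! = 1/384.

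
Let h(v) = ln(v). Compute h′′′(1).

Compute the successive derivatives at the expansion point and divide by k!.
From the series, [(v - 1)^3] h = 1/3; multiply by 3! = 6 to get 2.

2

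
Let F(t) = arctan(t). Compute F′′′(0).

From the series, [t^3] F = -1/3; multiply by 3! = 6 to get -2.

-2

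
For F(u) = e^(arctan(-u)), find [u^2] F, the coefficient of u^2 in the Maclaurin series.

1/2

Let u equal the inner series; expand the outer function in u and truncate.
F(0) = 1
F′(0) = -1
F′′(0) = 1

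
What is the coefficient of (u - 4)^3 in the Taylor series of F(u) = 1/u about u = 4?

-1/256

F(4) = 1/4
F′(4) = -1/16
F′′(4) = 1/32
F′′′(4) = -3/128
The Taylor polynomial is Σ F^(k)(4)/k! · (u - 4)^k.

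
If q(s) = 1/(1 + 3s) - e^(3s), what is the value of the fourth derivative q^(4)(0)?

Add the two expansions coefficient-wise.
The coefficient of s^4 in the expansion is 621/8, so q^(4)(0) = 4! * (621/8) = 1863.

1863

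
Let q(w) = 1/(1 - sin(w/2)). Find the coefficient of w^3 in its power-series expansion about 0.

Compose series: expand the inner function first, then feed it into the outer expansion.
q(0) = 1
q′(0) = 1/2
q′′(0) = 1/2
q′′′(0) = 5/8

5/48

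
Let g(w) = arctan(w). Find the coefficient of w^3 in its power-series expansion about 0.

-1/3

[w^0] = 0;  [w^1] = 1;  [w^2] = 0;  [w^3] = -1/3.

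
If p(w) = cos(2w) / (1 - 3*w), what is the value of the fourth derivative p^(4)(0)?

Multiply the numerator's expansion by the denominator's geometric series.
From the series, [w^4] p = 191/3; multiply by 4! = 24 to get 1528.

1528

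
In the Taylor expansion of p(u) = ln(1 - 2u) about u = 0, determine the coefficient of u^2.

-2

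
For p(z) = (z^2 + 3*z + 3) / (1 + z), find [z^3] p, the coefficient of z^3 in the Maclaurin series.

Multiply each power in the prefactor through the base expansion.
p(0) = 3
p′(0) = 0
p′′(0) = 2
p′′′(0) = -6

-1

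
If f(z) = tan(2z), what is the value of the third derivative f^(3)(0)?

16

Use the known series and substitute for the argument.
From the series, [z^3] f = 8/3; multiply by 3! = 6 to get 16.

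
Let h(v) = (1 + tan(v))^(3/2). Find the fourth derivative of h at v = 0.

Plug the Maclaurin series of the inner function into that of the outer and collect terms.
The coefficient of v^4 in the expansion is 35/128, so h^(4)(0) = 4! * (35/128) = 105/16.

105/16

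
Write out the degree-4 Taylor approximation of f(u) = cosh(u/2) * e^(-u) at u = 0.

Expand each factor separately, then convolve coefficients.
f(0) = 1
f′(0) = -1
f′′(0) = 5/4
f′′′(0) = -7/4
f^(4)(0) = 41/16
Dividing each by k! gives the coefficients c_0, ..., c_4.

41*u^4/384 - 7*u^3/24 + 5*u^2/8 - u + 1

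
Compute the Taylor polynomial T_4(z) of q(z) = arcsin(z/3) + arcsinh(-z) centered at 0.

Add the two expansions coefficient-wise.
q(0) = 0
q′(0) = -2/3
q′′(0) = 0
q′′′(0) = 28/27
q^(4)(0) = 0
Then c_k = q^(k)(0)/k! gives each Taylor coefficient.

14*z^3/81 - 2*z/3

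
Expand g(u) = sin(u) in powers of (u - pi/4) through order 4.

sqrt(2)*(u - pi/4)^4/48 - sqrt(2)*(u - pi/4)^3/12 - sqrt(2)*(u - pi/4)^2/4 + sqrt(2)*(u - pi/4)/2 + sqrt(2)/2

g(pi/4) = sqrt(2)/2
g′(pi/4) = sqrt(2)/2
g′′(pi/4) = -sqrt(2)/2
g′′′(pi/4) = -sqrt(2)/2
g^(4)(pi/4) = sqrt(2)/2
Then c_k = g^(k)(pi/4)/k! gives each Taylor coefficient.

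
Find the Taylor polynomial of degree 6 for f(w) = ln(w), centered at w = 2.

-(w - 2)^6/384 + (w - 2)^5/160 - (w - 2)^4/64 + (w - 2)^3/24 - (w - 2)^2/8 + (w - 2)/2 + ln(2)

Compute the successive derivatives at the expansion point and divide by k!.
f(2) = ln(2)
f′(2) = 1/2
f′′(2) = -1/4
f′′′(2) = 1/4
f^(4)(2) = -3/8
f^(5)(2) = 3/4
f^(6)(2) = -15/8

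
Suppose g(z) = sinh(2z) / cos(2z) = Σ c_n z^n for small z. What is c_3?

Write the quotient as an unknown series and match coefficients against numerator = denominator · series.
So c_3 = g′′′(0)/3! = 16/3.

16/3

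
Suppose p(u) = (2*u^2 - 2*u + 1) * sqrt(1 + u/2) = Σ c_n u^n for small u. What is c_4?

Distribute the polynomial across the series and collect like powers.
p(0) = 1
p′(0) = -7/4
p′′(0) = 47/16
p′′′(0) = 219/64
p^(4)(0) = -495/256
So c_4 = p^(4)(0)/4! = -165/2048.

-165/2048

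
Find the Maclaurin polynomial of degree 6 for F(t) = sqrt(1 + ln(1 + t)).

-22819*t^6/46080 + 1609*t^5/3840 - 143*t^4/384 + 17*t^3/48 - 3*t^2/8 + t/2 + 1

Substitute the inner expansion into the outer series and collect powers.
F(0) = 1
F′(0) = 1/2
F′′(0) = -3/4
F′′′(0) = 17/8
F^(4)(0) = -143/16
F^(5)(0) = 1609/32
F^(6)(0) = -22819/64
Dividing each by k! gives the coefficients c_0, ..., c_6.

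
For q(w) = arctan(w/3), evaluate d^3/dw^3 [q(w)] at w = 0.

The coefficient of w^3 in the expansion is -1/81, so q′′′(0) = 3! * (-1/81) = -2/27.

-2/27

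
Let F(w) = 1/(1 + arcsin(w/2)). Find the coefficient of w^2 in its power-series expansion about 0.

1/4

Let u equal the inner series; expand the outer function in u and truncate.
F(0) = 1
F′(0) = -1/2
F′′(0) = 1/2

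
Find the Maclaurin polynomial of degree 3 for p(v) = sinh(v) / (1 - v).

7*v^3/6 + v^2 + v

Multiply the two series term by term and collect like powers.
p(0) = 0
p′(0) = 1
p′′(0) = 2
p′′′(0) = 7
The Taylor polynomial is Σ p^(k)(0)/k! · v^k.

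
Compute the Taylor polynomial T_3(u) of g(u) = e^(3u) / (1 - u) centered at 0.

13*u^3 + 17*u^2/2 + 4*u + 1

Write out both Maclaurin series and multiply, keeping only the needed powers.
[u^0] = 1;  [u^1] = 4;  [u^2] = 17/2;  [u^3] = 13.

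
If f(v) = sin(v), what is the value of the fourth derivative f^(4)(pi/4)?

Apply the Taylor formula c_k = f^(k)(a)/k!.
The coefficient of (v - pi/4)^4 in the expansion is sqrt(2)/48, so f^(4)(pi/4) = 4! * (sqrt(2)/48) = sqrt(2)/2.

sqrt(2)/2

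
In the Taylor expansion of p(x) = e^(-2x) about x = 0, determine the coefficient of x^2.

2

p(0) = 1
p′(0) = -2
p′′(0) = 4
Dividing each by k! gives the coefficients c_0, ..., c_2.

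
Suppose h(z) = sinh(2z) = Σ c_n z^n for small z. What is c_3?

4/3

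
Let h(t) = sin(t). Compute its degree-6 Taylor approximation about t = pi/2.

h(pi/2) = 1
h′(pi/2) = 0
h′′(pi/2) = -1
h′′′(pi/2) = 0
h^(4)(pi/2) = 1
h^(5)(pi/2) = 0
h^(6)(pi/2) = -1
Then c_k = h^(k)(pi/2)/k! gives each Taylor coefficient.

-(t - pi/2)^6/720 + (t - pi/2)^4/24 - (t - pi/2)^2/2 + 1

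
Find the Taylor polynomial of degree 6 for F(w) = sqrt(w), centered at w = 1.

F(1) = 1
F′(1) = 1/2
F′′(1) = -1/4
F′′′(1) = 3/8
F^(4)(1) = -15/16
F^(5)(1) = 105/32
F^(6)(1) = -945/64
Dividing each by k! gives the coefficients c_0, ..., c_6.

-21*(w - 1)^6/1024 + 7*(w - 1)^5/256 - 5*(w - 1)^4/128 + (w - 1)^3/16 - (w - 1)^2/8 + (w - 1)/2 + 1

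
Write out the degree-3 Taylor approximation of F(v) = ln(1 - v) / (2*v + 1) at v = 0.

Use 1/(1 - r) = Σ r^k on the denominator, then take the Cauchy product.
F(0) = 0
F′(0) = -1
F′′(0) = 3
F′′′(0) = -20

-10*v^3/3 + 3*v^2/2 - v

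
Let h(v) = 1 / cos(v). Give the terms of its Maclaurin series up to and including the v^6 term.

61*v^6/720 + 5*v^4/24 + v^2/2 + 1

Invert the denominator's series and multiply.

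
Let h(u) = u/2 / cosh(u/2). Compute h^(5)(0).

25/32

Divide the numerator series by the denominator series (power-series long division).
From the series, [u^5] h = 5/768; multiply by 5! = 120 to get 25/32.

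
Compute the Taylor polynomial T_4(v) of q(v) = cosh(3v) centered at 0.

q(0) = 1
q′(0) = 0
q′′(0) = 9
q′′′(0) = 0
q^(4)(0) = 81
The Taylor polynomial is Σ q^(k)(0)/k! · v^k.

27*v^4/8 + 9*v^2/2 + 1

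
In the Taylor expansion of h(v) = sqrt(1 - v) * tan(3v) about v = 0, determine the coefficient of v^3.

Multiply the two series term by term and collect like powers.

69/8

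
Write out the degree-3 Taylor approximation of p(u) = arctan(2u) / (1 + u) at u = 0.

Write out both Maclaurin series and multiply, keeping only the needed powers.
p(0) = 0
p′(0) = 2
p′′(0) = -4
p′′′(0) = -4

-2*u^3/3 - 2*u^2 + 2*u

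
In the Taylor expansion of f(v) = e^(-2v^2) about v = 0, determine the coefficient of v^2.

[v^0] = 1;  [v^1] = 0;  [v^2] = -2.

-2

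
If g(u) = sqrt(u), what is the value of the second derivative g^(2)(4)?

-1/32

From the series, [(u - 4)^2] g = -1/64; multiply by 2! = 2 to get -1/32.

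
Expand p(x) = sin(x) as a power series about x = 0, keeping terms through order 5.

x^5/120 - x^3/6 + x

[x^0] = 0;  [x^1] = 1;  [x^2] = 0;  [x^3] = -1/6;  [x^4] = 0;  [x^5] = 1/120.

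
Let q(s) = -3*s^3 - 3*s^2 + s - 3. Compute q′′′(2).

-18

From the series, [(s - 2)^3] q = -3; multiply by 3! = 6 to get -18.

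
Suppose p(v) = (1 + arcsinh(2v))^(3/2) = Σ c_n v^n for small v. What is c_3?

-5/2

Plug the Maclaurin series of the inner function into that of the outer and collect terms.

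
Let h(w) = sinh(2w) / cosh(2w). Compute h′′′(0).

-16

Write the quotient as an unknown series and match coefficients against numerator = denominator · series.
The coefficient of w^3 in the expansion is -8/3, so h′′′(0) = 3! * (-8/3) = -16.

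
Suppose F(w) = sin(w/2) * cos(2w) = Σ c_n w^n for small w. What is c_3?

-49/48

Write out both Maclaurin series and multiply, keeping only the needed powers.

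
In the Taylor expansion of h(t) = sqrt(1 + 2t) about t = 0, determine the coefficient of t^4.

h(0) = 1
h′(0) = 1
h′′(0) = -1
h′′′(0) = 3
h^(4)(0) = -15

-5/8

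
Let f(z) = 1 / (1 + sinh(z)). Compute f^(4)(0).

32

Use the geometric series for the reciprocal, then substitute.
The coefficient of z^4 in the expansion is 4/3, so f^(4)(0) = 4! * (4/3) = 32.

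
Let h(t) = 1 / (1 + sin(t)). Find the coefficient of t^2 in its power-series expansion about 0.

Write 1/(1+u) = 1 - u + u^2 - u^3 + ... and substitute the series for u.
So c_2 = h′′(0)/2! = 1.

1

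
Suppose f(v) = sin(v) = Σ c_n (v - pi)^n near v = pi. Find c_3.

f(pi) = 0
f′(pi) = -1
f′′(pi) = 0
f′′′(pi) = 1

1/6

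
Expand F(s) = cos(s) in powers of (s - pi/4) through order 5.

-sqrt(2)*(s - pi/4)^5/240 + sqrt(2)*(s - pi/4)^4/48 + sqrt(2)*(s - pi/4)^3/12 - sqrt(2)*(s - pi/4)^2/4 - sqrt(2)*(s - pi/4)/2 + sqrt(2)/2

Apply the Taylor formula c_k = f^(k)(a)/k!.
F(pi/4) = sqrt(2)/2
F′(pi/4) = -sqrt(2)/2
F′′(pi/4) = -sqrt(2)/2
F′′′(pi/4) = sqrt(2)/2
F^(4)(pi/4) = sqrt(2)/2
F^(5)(pi/4) = -sqrt(2)/2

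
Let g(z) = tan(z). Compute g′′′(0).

The coefficient of z^3 in the expansion is 1/3, so g′′′(0) = 3! * (1/3) = 2.

2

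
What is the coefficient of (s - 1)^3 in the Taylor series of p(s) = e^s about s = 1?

p(1) = e
p′(1) = e
p′′(1) = e
p′′′(1) = e

e/6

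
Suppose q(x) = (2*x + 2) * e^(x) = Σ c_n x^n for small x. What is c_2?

Multiply each power in the prefactor through the base expansion.
So c_2 = q′′(0)/2! = 3.

3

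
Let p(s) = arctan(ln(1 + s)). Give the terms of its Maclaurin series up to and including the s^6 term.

Substitute the inner expansion into the outer series and collect powers.
[s^0] = 0;  [s^1] = 1;  [s^2] = -1/2;  [s^3] = 0;  [s^4] = 1/4;  [s^5] = -11/60;  [s^6] = -1/24.

-s^6/24 - 11*s^5/60 + s^4/4 - s^2/2 + s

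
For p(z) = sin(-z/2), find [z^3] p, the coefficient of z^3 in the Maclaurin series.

1/48

[z^0] = 0;  [z^1] = -1/2;  [z^2] = 0;  [z^3] = 1/48.
So c_3 = p′′′(0)/3! = 1/48.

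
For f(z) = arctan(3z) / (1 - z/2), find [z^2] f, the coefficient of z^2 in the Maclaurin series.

3/2

Multiply the two series term by term and collect like powers.
[z^0] = 0;  [z^1] = 3;  [z^2] = 3/2.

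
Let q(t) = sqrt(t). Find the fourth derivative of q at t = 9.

Use the known series and substitute for the argument.
The coefficient of (t - 9)^4 in the expansion is -5/279936, so q^(4)(9) = 4! * (-5/279936) = -5/11664.

-5/11664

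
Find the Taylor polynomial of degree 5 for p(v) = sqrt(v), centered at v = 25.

7*(v - 25)^5/500000000 - (v - 25)^4/2000000 + (v - 25)^3/50000 - (v - 25)^2/1000 + (v - 25)/10 + 5

p(25) = 5
p′(25) = 1/10
p′′(25) = -1/500
p′′′(25) = 3/25000
p^(4)(25) = -3/250000
p^(5)(25) = 21/12500000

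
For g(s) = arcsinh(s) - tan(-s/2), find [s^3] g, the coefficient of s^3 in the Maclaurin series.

-1/8

Combine the two series term by term.
g(0) = 0
g′(0) = 3/2
g′′(0) = 0
g′′′(0) = -3/4
Dividing each by k! gives the coefficients c_0, ..., c_3.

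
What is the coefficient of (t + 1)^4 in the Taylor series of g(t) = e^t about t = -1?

e^(-1)/24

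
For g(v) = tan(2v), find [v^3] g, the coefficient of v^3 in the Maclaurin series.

8/3

Use the known series and substitute for the argument.
[v^0] = 0;  [v^1] = 2;  [v^2] = 0;  [v^3] = 8/3.
So c_3 = g′′′(0)/3! = 8/3.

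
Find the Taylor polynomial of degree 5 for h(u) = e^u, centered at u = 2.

(u - 2)^5*e^(2)/120 + (u - 2)^4*e^(2)/24 + (u - 2)^3*e^(2)/6 + (u - 2)^2*e^(2)/2 + (u - 2)*e^(2) + e^(2)

h(2) = e^(2)
h′(2) = e^(2)
h′′(2) = e^(2)
h′′′(2) = e^(2)
h^(4)(2) = e^(2)
h^(5)(2) = e^(2)
Dividing each by k! gives the coefficients c_0, ..., c_5.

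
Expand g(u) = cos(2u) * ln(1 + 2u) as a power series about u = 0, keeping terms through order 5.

12*u^5/5 - 4*u^3/3 - 2*u^2 + 2*u

Take the Cauchy product of the two expansions.
[u^0] = 0;  [u^1] = 2;  [u^2] = -2;  [u^3] = -4/3;  [u^4] = 0;  [u^5] = 12/5.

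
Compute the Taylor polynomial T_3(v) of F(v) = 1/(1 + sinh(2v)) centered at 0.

Compose series: expand the inner function first, then feed it into the outer expansion.
F(0) = 1
F′(0) = -2
F′′(0) = 8
F′′′(0) = -56

-28*v^3/3 + 4*v^2 - 2*v + 1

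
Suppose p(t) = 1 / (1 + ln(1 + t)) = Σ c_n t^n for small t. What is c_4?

Write 1/(1+u) = 1 - u + u^2 - u^3 + ... and substitute the series for u.
[t^0] = 1;  [t^1] = -1;  [t^2] = 3/2;  [t^3] = -7/3;  [t^4] = 11/3.

11/3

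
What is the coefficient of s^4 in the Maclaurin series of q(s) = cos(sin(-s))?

Compose series: expand the inner function first, then feed it into the outer expansion.
q(0) = 1
q′(0) = 0
q′′(0) = -1
q′′′(0) = 0
q^(4)(0) = 5
Then c_k = q^(k)(0)/k! gives each Taylor coefficient.

5/24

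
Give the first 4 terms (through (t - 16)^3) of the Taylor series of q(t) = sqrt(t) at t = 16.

(t - 16)^3/16384 - (t - 16)^2/512 + (t - 16)/8 + 4

q(16) = 4
q′(16) = 1/8
q′′(16) = -1/256
q′′′(16) = 3/8192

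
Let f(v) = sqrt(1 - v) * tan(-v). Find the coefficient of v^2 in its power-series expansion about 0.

1/2

Multiply the two series term by term and collect like powers.
f(0) = 0
f′(0) = -1
f′′(0) = 1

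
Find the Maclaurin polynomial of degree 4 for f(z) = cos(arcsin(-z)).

Let u equal the inner series; expand the outer function in u and truncate.
[z^0] = 1;  [z^1] = 0;  [z^2] = -1/2;  [z^3] = 0;  [z^4] = -1/8.

-z^4/8 - z^2/2 + 1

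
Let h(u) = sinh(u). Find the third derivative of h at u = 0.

Use the known series and substitute for the argument.
The coefficient of u^3 in the expansion is 1/6, so h′′′(0) = 3! * (1/6) = 1.

1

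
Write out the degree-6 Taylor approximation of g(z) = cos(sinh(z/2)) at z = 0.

z^6/15360 - z^4/128 - z^2/8 + 1

Let u equal the inner series; expand the outer function in u and truncate.
g(0) = 1
g′(0) = 0
g′′(0) = -1/4
g′′′(0) = 0
g^(4)(0) = -3/16
g^(5)(0) = 0
g^(6)(0) = 3/64
Dividing each by k! gives the coefficients c_0, ..., c_6.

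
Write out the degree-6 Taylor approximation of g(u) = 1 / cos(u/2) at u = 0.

Write the quotient as an unknown series and match coefficients against numerator = denominator · series.
g(0) = 1
g′(0) = 0
g′′(0) = 1/4
g′′′(0) = 0
g^(4)(0) = 5/16
g^(5)(0) = 0
g^(6)(0) = 61/64
Then c_k = g^(k)(0)/k! gives each Taylor coefficient.

61*u^6/46080 + 5*u^4/384 + u^2/8 + 1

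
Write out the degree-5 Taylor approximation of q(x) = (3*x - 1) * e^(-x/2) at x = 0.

31*x^5/3840 - 25*x^4/384 + 19*x^3/48 - 13*x^2/8 + 7*x/2 - 1

Multiply each power in the prefactor through the base expansion.
q(0) = -1
q′(0) = 7/2
q′′(0) = -13/4
q′′′(0) = 19/8
q^(4)(0) = -25/16
q^(5)(0) = 31/32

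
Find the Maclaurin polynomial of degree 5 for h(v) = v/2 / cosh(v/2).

Invert the denominator's series and multiply.

5*v^5/768 - v^3/16 + v/2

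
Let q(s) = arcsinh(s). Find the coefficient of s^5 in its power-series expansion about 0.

q(0) = 0
q′(0) = 1
q′′(0) = 0
q′′′(0) = -1
q^(4)(0) = 0
q^(5)(0) = 9
So c_5 = q^(5)(0)/5! = 3/40.

3/40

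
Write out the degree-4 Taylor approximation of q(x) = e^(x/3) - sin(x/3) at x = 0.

x^4/1944 + x^3/81 + x^2/18 + 1

Expand each term separately and add.
[x^0] = 1;  [x^1] = 0;  [x^2] = 1/18;  [x^3] = 1/81;  [x^4] = 1/1944.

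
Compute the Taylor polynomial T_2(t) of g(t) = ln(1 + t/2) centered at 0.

-t^2/8 + t/2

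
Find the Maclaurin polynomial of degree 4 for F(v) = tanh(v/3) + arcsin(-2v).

Add the two expansions coefficient-wise.
[v^0] = 0;  [v^1] = -5/3;  [v^2] = 0;  [v^3] = -109/81;  [v^4] = 0.

-109*v^3/81 - 5*v/3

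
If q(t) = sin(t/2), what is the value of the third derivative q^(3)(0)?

-1/8

From the series, [t^3] q = -1/48; multiply by 3! = 6 to get -1/8.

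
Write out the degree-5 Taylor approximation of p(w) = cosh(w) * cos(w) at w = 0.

Write out both Maclaurin series and multiply, keeping only the needed powers.
[w^0] = 1;  [w^1] = 0;  [w^2] = 0;  [w^3] = 0;  [w^4] = -1/6;  [w^5] = 0.

1 - w^4/6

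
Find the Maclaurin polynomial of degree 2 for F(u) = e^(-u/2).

u^2/8 - u/2 + 1

Apply the Taylor formula c_k = f^(k)(a)/k!.
F(0) = 1
F′(0) = -1/2
F′′(0) = 1/4
Dividing each by k! gives the coefficients c_0, ..., c_2.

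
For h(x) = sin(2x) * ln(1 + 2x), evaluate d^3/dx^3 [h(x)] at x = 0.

Write out both Maclaurin series and multiply, keeping only the needed powers.
The coefficient of x^3 in the expansion is -4, so h′′′(0) = 3! * (-4) = -24.

-24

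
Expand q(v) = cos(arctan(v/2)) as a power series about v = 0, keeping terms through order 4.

Plug the Maclaurin series of the inner function into that of the outer and collect terms.
q(0) = 1
q′(0) = 0
q′′(0) = -1/4
q′′′(0) = 0
q^(4)(0) = 9/16

3*v^4/128 - v^2/8 + 1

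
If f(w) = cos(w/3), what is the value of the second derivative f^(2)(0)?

-1/9

From the series, [w^2] f = -1/18; multiply by 2! = 2 to get -1/9.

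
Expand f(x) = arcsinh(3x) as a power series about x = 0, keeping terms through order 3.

-9*x^3/2 + 3*x

Differentiate repeatedly and evaluate at the center.
f(0) = 0
f′(0) = 3
f′′(0) = 0
f′′′(0) = -27
Then c_k = f^(k)(0)/k! gives each Taylor coefficient.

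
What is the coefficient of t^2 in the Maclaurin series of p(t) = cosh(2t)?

2

[t^0] = 1;  [t^1] = 0;  [t^2] = 2.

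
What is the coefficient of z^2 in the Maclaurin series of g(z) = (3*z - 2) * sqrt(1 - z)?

-5/4

Multiply each power in the prefactor through the base expansion.
g(0) = -2
g′(0) = 4
g′′(0) = -5/2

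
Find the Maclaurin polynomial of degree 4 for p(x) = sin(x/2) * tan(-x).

-7*x^4/48 - x^2/2

Multiply the two series term by term and collect like powers.
[x^0] = 0;  [x^1] = 0;  [x^2] = -1/2;  [x^3] = 0;  [x^4] = -7/48.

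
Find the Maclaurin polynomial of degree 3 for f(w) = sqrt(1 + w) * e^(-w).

Take the Cauchy product of the two expansions.
f(0) = 1
f′(0) = -1/2
f′′(0) = -1/4
f′′′(0) = 13/8

13*w^3/48 - w^2/8 - w/2 + 1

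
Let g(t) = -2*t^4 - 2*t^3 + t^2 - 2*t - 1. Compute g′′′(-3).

The coefficient of (t + 3)^3 in the expansion is 22, so g′′′(-3) = 3! * (22) = 132.

132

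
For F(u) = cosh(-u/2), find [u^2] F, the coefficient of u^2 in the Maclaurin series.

F(0) = 1
F′(0) = 0
F′′(0) = 1/4
So c_2 = F′′(0)/2! = 1/8.

1/8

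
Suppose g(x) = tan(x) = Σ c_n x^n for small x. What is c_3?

1/3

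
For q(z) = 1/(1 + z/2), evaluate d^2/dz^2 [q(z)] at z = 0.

1/2

Apply the Taylor formula c_k = f^(k)(a)/k!.
The coefficient of z^2 in the expansion is 1/4, so q′′(0) = 2! * (1/4) = 1/2.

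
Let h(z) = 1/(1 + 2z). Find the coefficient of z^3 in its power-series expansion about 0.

-8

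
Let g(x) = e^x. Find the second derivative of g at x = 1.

e

The coefficient of (x - 1)^2 in the expansion is e/2, so g′′(1) = 2! * (e/2) = e.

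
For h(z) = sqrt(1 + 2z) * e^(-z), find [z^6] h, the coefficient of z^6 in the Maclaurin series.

Write out both Maclaurin series and multiply, keeping only the needed powers.
h(0) = 1
h′(0) = 0
h′′(0) = -2
h′′′(0) = 8
h^(4)(0) = -36
h^(5)(0) = 224
h^(6)(0) = -1880
So c_6 = h^(6)(0)/6! = -47/18.

-47/18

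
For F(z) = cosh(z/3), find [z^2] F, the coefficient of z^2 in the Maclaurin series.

[z^0] = 1;  [z^1] = 0;  [z^2] = 1/18.

1/18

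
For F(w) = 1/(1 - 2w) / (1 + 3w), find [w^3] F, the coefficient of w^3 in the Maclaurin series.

-13

Expand each factor separately, then convolve coefficients.
F(0) = 1
F′(0) = -1
F′′(0) = 14
F′′′(0) = -78
So c_3 = F′′′(0)/3! = -13.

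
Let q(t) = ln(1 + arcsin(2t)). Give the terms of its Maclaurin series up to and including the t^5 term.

Plug the Maclaurin series of the inner function into that of the outer and collect terms.
[t^0] = 0;  [t^1] = 2;  [t^2] = -2;  [t^3] = 4;  [t^4] = -20/3;  [t^5] = 212/15.

212*t^5/15 - 20*t^4/3 + 4*t^3 - 2*t^2 + 2*t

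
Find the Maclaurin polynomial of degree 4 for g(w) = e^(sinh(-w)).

5*w^4/24 - w^3/3 + w^2/2 - w + 1

Compose series: expand the inner function first, then feed it into the outer expansion.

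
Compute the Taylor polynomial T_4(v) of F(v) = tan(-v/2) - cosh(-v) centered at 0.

-v^4/24 - v^3/24 - v^2/2 - v/2 - 1

Combine the two series term by term.
[v^0] = -1;  [v^1] = -1/2;  [v^2] = -1/2;  [v^3] = -1/24;  [v^4] = -1/24.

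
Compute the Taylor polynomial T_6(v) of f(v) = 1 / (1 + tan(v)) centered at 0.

122*v^6/45 - 32*v^5/15 + 5*v^4/3 - 4*v^3/3 + v^2 - v + 1

Write 1/(1+u) = 1 - u + u^2 - u^3 + ... and substitute the series for u.
f(0) = 1
f′(0) = -1
f′′(0) = 2
f′′′(0) = -8
f^(4)(0) = 40
f^(5)(0) = -256
f^(6)(0) = 1952
The Taylor polynomial is Σ f^(k)(0)/k! · v^k.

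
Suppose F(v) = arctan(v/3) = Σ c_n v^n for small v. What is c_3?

Apply the Taylor formula c_k = f^(k)(a)/k!.
F(0) = 0
F′(0) = 1/3
F′′(0) = 0
F′′′(0) = -2/27
So c_3 = F′′′(0)/3! = -1/81.

-1/81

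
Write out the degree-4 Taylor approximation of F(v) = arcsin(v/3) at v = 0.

v^3/162 + v/3

[v^0] = 0;  [v^1] = 1/3;  [v^2] = 0;  [v^3] = 1/162;  [v^4] = 0.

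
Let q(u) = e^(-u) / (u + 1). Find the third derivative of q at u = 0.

Multiply the numerator's expansion by the denominator's geometric series.
The coefficient of u^3 in the expansion is -8/3, so q′′′(0) = 3! * (-8/3) = -16.

-16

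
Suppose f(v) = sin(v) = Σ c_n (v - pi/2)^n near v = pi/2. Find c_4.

[(v - pi/2)^0] = 1;  [(v - pi/2)^1] = 0;  [(v - pi/2)^2] = -1/2;  [(v - pi/2)^3] = 0;  [(v - pi/2)^4] = 1/24.

1/24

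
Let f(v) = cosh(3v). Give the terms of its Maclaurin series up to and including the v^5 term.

27*v^4/8 + 9*v^2/2 + 1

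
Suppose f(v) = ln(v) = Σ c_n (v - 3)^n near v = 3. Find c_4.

-1/324

f(3) = ln(3)
f′(3) = 1/3
f′′(3) = -1/9
f′′′(3) = 2/27
f^(4)(3) = -2/27
Then c_k = f^(k)(3)/k! gives each Taylor coefficient.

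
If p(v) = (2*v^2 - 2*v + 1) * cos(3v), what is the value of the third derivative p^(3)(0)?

54

Multiply each power in the prefactor through the base expansion.
The coefficient of v^3 in the expansion is 9, so p′′′(0) = 3! * (9) = 54.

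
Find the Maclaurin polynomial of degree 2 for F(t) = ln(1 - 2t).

-2*t^2 - 2*t

F(0) = 0
F′(0) = -2
F′′(0) = -4
Dividing each by k! gives the coefficients c_0, ..., c_2.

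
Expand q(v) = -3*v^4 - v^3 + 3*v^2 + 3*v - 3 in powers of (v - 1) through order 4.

Apply the Taylor formula c_k = f^(k)(a)/k!.
q(1) = -1
q′(1) = -6
q′′(1) = -36
q′′′(1) = -78
q^(4)(1) = -72

-3*(v - 1)^4 - 13*(v - 1)^3 - 18*(v - 1)^2 - 6*(v - 1) - 1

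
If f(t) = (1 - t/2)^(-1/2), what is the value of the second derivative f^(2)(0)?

3/16

From the series, [t^2] f = 3/32; multiply by 2! = 2 to get 3/16.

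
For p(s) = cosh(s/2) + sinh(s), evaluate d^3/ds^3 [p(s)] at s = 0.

1

Combine the two series term by term.
From the series, [s^3] p = 1/6; multiply by 3! = 6 to get 1.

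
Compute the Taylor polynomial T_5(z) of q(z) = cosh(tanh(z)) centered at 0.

Compose series: expand the inner function first, then feed it into the outer expansion.
[z^0] = 1;  [z^1] = 0;  [z^2] = 1/2;  [z^3] = 0;  [z^4] = -7/24;  [z^5] = 0.

-7*z^4/24 + z^2/2 + 1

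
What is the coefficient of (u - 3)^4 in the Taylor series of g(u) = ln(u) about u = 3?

Use the known series and substitute for the argument.
g(3) = ln(3)
g′(3) = 1/3
g′′(3) = -1/9
g′′′(3) = 2/27
g^(4)(3) = -2/27
Dividing each by k! gives the coefficients c_0, ..., c_4.

-1/324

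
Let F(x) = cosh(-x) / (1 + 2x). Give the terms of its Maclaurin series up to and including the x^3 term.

Write out both Maclaurin series and multiply, keeping only the needed powers.
[x^0] = 1;  [x^1] = -2;  [x^2] = 9/2;  [x^3] = -9.

-9*x^3 + 9*x^2/2 - 2*x + 1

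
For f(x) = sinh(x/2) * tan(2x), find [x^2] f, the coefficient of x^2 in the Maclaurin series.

Multiply the two series term by term and collect like powers.
[x^0] = 0;  [x^1] = 0;  [x^2] = 1.
So c_2 = f′′(0)/2! = 1.

1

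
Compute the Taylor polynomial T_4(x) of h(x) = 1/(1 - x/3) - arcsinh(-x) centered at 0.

x^4/81 - 7*x^3/54 + x^2/9 + 4*x/3 + 1

Add the two expansions coefficient-wise.
h(0) = 1
h′(0) = 4/3
h′′(0) = 2/9
h′′′(0) = -7/9
h^(4)(0) = 8/27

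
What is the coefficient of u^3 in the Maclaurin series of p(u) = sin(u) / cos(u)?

1/3

Invert the denominator's series and multiply.
[u^0] = 0;  [u^1] = 1;  [u^2] = 0;  [u^3] = 1/3.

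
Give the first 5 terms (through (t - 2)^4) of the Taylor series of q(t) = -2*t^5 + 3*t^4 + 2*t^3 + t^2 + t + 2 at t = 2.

-17*(t - 2)^4 - 54*(t - 2)^3 - 75*(t - 2)^2 - 35*(t - 2) + 8

q(2) = 8
q′(2) = -35
q′′(2) = -150
q′′′(2) = -324
q^(4)(2) = -408
Then c_k = q^(k)(2)/k! gives each Taylor coefficient.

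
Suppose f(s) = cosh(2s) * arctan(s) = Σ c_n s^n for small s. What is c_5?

1/5

Multiply the two series term by term and collect like powers.
[s^0] = 0;  [s^1] = 1;  [s^2] = 0;  [s^3] = 5/3;  [s^4] = 0;  [s^5] = 1/5.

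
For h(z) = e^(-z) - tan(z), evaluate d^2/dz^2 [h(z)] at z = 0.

1

Add the two expansions coefficient-wise.
From the series, [z^2] h = 1/2; multiply by 2! = 2 to get 1.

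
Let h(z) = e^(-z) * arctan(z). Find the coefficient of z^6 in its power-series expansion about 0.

-11/72

Write out both Maclaurin series and multiply, keeping only the needed powers.
[z^0] = 0;  [z^1] = 1;  [z^2] = -1;  [z^3] = 1/6;  [z^4] = 1/6;  [z^5] = 3/40;  [z^6] = -11/72.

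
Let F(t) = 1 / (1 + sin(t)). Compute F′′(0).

Use the geometric series for the reciprocal, then substitute.
From the series, [t^2] F = 1; multiply by 2! = 2 to get 2.

2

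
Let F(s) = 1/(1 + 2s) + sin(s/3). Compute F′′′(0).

Add the two expansions coefficient-wise.
The coefficient of s^3 in the expansion is -1297/162, so F′′′(0) = 3! * (-1297/162) = -1297/27.

-1297/27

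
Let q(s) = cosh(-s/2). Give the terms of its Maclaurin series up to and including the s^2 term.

s^2/8 + 1

Use the known series and substitute for the argument.
q(0) = 1
q′(0) = 0
q′′(0) = 1/4
The Taylor polynomial is Σ q^(k)(0)/k! · s^k.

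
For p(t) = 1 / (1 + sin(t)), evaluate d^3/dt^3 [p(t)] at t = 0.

-5

Use the geometric series for the reciprocal, then substitute.
The coefficient of t^3 in the expansion is -5/6, so p′′′(0) = 3! * (-5/6) = -5.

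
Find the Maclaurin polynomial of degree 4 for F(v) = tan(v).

v^3/3 + v

F(0) = 0
F′(0) = 1
F′′(0) = 0
F′′′(0) = 2
F^(4)(0) = 0
Then c_k = F^(k)(0)/k! gives each Taylor coefficient.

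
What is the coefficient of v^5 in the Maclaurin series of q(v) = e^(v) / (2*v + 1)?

Use 1/(1 - r) = Σ r^k on the denominator, then take the Cauchy product.
So c_5 = q^(5)(0)/5! = -2329/120.

-2329/120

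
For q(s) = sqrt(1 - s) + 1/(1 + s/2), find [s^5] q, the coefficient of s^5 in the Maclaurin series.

-15/256

Combine the two series term by term.
[s^0] = 2;  [s^1] = -1;  [s^2] = 1/8;  [s^3] = -3/16;  [s^4] = 3/128;  [s^5] = -15/256.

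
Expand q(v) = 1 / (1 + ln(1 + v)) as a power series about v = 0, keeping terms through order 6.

3289*v^6/360 - 347*v^5/60 + 11*v^4/3 - 7*v^3/3 + 3*v^2/2 - v + 1

Use the geometric series for the reciprocal, then substitute.
q(0) = 1
q′(0) = -1
q′′(0) = 3
q′′′(0) = -14
q^(4)(0) = 88
q^(5)(0) = -694
q^(6)(0) = 6578
The Taylor polynomial is Σ q^(k)(0)/k! · v^k.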